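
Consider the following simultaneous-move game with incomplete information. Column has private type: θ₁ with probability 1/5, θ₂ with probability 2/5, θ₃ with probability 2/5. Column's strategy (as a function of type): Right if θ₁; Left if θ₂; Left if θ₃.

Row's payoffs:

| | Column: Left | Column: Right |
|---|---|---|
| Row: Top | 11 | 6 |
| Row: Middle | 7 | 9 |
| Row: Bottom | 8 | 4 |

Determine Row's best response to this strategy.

Top

E[Top] = 1/5·(6) + 2/5·(11) + 2/5·(11) = 10
E[Middle] = 1/5·(9) + 2/5·(7) + 2/5·(7) = 37/5
E[Bottom] = 1/5·(4) + 2/5·(8) + 2/5·(8) = 36/5
Best response: Top (10 is the largest).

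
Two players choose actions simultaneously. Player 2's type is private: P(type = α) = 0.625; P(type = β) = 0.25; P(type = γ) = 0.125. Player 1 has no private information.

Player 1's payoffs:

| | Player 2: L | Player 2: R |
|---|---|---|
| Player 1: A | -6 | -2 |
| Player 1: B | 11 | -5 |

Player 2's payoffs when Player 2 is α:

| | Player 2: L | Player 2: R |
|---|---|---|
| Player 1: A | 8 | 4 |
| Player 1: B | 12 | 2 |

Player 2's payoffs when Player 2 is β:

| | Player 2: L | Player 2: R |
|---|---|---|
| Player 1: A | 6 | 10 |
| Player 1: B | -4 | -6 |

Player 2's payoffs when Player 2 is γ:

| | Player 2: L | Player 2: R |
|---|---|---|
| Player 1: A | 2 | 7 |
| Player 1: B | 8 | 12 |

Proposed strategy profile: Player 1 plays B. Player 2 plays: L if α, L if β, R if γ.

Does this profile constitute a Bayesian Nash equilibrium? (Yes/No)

Yes

A profile is a BNE iff every type of every player is best-responding given beliefs about the other side.
Player 1 plays B: E[B] = 0.625·(11) + 0.25·(11) + 0.125·(-5) = 9; E[A] = -5.5. Best-responding. ✓
Player 2 (type α), facing B: L gives 12, R gives 2. Proposed L is best. ✓
Player 2 (type β), facing B: L gives -4, R gives -6. Proposed L is best. ✓
Player 2 (type γ), facing B: L gives 8, R gives 12. Proposed R is best. ✓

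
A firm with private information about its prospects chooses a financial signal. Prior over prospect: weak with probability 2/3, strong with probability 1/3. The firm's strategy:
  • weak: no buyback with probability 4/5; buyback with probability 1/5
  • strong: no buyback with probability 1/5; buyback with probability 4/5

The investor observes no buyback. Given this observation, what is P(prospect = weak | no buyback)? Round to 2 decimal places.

0.89

Apply Bayes' rule using the sender's strategy as the likelihood.
P(no buyback) = (2/3)·(4/5) + (1/3)·(1/5) = 3/5
P(weak | no buyback) = ((2/3)·(4/5)) / (3/5) = (8/15) / (3/5) = 8/9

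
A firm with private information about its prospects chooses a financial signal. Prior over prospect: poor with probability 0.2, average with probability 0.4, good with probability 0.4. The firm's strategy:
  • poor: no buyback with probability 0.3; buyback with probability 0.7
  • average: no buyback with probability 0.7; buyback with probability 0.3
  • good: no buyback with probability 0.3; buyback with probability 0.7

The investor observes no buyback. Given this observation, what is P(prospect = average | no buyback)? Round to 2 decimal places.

0.61

Apply Bayes' rule using the sender's strategy as the likelihood.
P(no buyback) = 0.2·0.3 + 0.4·0.7 + 0.4·0.3 = 0.46
P(average | no buyback) = (0.4·0.7) / 0.46 = 0.28 / 0.46 = 0.608696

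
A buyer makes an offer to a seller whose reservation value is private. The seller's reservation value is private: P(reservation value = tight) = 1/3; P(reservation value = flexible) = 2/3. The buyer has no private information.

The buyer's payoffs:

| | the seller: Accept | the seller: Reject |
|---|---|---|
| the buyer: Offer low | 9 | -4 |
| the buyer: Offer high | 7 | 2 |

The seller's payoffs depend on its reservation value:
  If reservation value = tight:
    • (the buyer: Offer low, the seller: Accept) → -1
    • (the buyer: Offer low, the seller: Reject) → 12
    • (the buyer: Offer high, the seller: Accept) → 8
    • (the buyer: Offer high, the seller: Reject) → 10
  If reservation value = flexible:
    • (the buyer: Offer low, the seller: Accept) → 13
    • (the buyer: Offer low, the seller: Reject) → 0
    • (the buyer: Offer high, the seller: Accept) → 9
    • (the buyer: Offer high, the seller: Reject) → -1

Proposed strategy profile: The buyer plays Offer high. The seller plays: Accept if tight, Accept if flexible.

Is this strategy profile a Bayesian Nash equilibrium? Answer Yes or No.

The buyer plays Offer high: E[Offer high] = 1/3·(7) + 2/3·(7) = 7; E[Offer low] = 9. Not best-responding. ✗
The seller (reservation value tight), facing Offer high: Accept gives 8, Reject gives 10. Proposed Accept is not best — profitable deviation exists. ✗
The seller (reservation value flexible), facing Offer high: Accept gives 9, Reject gives -1. Proposed Accept is best. ✓

No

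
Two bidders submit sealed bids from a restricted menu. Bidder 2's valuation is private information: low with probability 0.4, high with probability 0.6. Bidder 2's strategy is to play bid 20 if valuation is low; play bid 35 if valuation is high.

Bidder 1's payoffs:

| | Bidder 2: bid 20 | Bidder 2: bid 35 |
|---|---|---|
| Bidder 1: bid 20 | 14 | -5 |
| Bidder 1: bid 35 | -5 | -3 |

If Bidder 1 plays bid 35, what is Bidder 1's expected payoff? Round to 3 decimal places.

Take the expectation over Bidder 2's valuation, weighting each type's action by its prior probability.
E[bid 35] = 0.4·(-5) + 0.6·(-3) = (-2) + (-1.8) = -3.8

-3.800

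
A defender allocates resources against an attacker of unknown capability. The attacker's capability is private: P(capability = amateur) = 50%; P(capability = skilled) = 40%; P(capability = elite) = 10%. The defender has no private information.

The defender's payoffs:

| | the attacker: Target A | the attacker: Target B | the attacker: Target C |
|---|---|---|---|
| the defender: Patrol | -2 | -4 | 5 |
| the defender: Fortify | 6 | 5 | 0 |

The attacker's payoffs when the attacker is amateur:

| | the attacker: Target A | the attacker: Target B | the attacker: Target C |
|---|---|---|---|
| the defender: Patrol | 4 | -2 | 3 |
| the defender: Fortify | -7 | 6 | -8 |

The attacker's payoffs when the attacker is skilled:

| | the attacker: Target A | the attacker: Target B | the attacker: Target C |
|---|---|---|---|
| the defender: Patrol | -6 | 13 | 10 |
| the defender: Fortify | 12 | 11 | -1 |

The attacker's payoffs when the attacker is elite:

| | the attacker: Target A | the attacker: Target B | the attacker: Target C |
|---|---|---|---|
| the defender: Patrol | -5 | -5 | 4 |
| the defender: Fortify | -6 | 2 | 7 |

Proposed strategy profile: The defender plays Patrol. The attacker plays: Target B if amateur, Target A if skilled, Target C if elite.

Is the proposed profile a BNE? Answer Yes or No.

A profile is a BNE iff every type of every player is best-responding given beliefs about the other side.
The defender plays Patrol: E[Patrol] = 0.5·(-4) + 0.4·(-2) + 0.1·(5) = -2.3; E[Fortify] = 4.9. Not best-responding. ✗
The attacker (capability amateur), facing Patrol: Target A gives 4, Target B gives -2, Target C gives 3. Proposed Target B is not best — profitable deviation exists. ✗
The attacker (capability skilled), facing Patrol: Target A gives -6, Target B gives 13, Target C gives 10. Proposed Target A is not best — profitable deviation exists. ✗
The attacker (capability elite), facing Patrol: Target A gives -5, Target B gives -5, Target C gives 4. Proposed Target C is best. ✓

No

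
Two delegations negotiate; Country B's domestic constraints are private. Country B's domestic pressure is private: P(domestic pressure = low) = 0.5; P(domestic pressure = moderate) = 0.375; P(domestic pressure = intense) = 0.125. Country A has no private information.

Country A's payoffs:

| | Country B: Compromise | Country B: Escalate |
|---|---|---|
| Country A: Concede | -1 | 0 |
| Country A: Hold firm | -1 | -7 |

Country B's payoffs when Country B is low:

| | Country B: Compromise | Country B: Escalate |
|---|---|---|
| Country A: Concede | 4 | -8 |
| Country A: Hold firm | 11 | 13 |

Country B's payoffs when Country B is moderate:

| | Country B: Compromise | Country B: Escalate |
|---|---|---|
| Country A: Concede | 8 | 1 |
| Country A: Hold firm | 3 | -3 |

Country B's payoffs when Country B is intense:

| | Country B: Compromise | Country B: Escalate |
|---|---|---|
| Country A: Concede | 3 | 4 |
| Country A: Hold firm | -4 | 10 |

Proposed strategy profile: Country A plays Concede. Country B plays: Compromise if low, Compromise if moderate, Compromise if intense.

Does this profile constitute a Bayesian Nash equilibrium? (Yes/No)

A profile is a BNE iff every type of every player is best-responding given beliefs about the other side.
Country A plays Concede: E[Concede] = 0.5·(-1) + 0.375·(-1) + 0.125·(-1) = -1; E[Hold firm] = -1. Best-responding. ✓
Country B (domestic pressure low), facing Concede: Compromise gives 4, Escalate gives -8. Proposed Compromise is best. ✓
Country B (domestic pressure moderate), facing Concede: Compromise gives 8, Escalate gives 1. Proposed Compromise is best. ✓
Country B (domestic pressure intense), facing Concede: Compromise gives 3, Escalate gives 4. Proposed Compromise is not best — profitable deviation exists. ✗

No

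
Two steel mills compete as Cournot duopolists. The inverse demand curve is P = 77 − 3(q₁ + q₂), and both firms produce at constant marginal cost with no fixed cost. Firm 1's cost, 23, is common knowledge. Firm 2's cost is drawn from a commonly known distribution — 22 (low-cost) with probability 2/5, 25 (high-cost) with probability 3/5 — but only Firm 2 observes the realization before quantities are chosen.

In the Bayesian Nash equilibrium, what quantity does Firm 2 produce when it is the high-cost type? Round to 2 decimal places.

5.62

Type-c best response for Firm 2: q₂(c) = (77 − c)/6 − q₁/2.
Firm 1 maximizes expected profit; its first-order condition is 77 − 6q₁ − 3E[q₂] − 23 = 0.
Substituting E[q₂] and solving: E[c₂] = 23.8, so q₁ = (77 − 2·23 + 23.8)/9 = 6.08889.
q₂(high-cost) = (77 − 25 − 3·6.08889)/6 = 5.62222.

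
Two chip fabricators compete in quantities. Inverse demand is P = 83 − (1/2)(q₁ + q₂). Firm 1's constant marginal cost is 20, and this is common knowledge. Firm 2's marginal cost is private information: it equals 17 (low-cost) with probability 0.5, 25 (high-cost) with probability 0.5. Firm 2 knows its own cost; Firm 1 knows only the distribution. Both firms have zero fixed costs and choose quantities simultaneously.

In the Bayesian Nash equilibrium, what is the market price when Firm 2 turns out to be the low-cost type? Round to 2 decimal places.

Type-c best response for Firm 2: q₂(c) = (83 − c) − q₁/2.
Firm 1 maximizes expected profit; its first-order condition is 83 − q₁ − (1/2)E[q₂] − 20 = 0.
Substituting E[q₂] and solving: E[c₂] = 21, so q₁ = (83 − 2·20 + 21)/(3/2) = 42.6667.
q₂(low-cost) = 44.6667, so P = 83 − (1/2)·(42.6667 + 44.6667) = 39.3333.

39.33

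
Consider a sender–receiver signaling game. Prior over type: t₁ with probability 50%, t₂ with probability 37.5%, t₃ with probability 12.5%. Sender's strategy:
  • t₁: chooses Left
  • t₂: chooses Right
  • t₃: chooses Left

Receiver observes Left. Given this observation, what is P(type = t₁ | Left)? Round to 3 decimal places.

P(Left) = 0.5·1 + 0.375·0 + 0.125·1 = 0.625
P(t₁ | Left) = (0.5·1) / 0.625 = 0.5 / 0.625 = 0.8

0.800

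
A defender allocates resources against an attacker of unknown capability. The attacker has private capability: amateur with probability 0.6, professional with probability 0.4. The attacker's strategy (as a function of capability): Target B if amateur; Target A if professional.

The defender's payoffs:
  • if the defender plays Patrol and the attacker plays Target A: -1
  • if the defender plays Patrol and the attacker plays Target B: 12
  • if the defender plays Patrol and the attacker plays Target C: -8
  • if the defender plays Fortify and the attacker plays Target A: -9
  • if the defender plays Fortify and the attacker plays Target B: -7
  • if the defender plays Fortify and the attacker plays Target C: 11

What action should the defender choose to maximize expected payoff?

Patrol

E[Patrol] = 0.6·(12) + 0.4·(-1) = 6.8
E[Fortify] = 0.6·(-7) + 0.4·(-9) = -7.8
Best response: Patrol (6.8 is the largest).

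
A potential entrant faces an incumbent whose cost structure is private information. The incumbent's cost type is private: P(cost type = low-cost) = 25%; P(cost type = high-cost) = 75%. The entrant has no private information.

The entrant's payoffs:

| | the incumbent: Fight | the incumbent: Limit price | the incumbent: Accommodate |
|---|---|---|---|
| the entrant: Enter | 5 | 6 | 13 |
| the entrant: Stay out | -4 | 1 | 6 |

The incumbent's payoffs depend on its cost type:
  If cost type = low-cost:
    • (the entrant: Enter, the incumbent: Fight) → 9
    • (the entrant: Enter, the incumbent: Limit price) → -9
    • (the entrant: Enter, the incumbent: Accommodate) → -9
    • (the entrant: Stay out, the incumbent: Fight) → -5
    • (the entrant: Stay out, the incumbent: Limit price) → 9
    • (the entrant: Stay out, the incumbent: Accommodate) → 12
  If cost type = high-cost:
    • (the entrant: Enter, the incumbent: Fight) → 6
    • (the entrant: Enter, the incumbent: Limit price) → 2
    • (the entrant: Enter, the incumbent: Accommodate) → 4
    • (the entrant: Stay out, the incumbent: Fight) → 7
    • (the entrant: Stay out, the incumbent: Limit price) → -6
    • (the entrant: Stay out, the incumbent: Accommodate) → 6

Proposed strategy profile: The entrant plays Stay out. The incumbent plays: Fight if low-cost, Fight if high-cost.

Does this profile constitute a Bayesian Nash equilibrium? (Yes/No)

The entrant plays Stay out: E[Stay out] = 0.25·(-4) + 0.75·(-4) = -4; E[Enter] = 5. Not best-responding. ✗
The incumbent (cost type low-cost), facing Stay out: Fight gives -5, Limit price gives 9, Accommodate gives 12. Proposed Fight is not best — profitable deviation exists. ✗
The incumbent (cost type high-cost), facing Stay out: Fight gives 7, Limit price gives -6, Accommodate gives 6. Proposed Fight is best. ✓

No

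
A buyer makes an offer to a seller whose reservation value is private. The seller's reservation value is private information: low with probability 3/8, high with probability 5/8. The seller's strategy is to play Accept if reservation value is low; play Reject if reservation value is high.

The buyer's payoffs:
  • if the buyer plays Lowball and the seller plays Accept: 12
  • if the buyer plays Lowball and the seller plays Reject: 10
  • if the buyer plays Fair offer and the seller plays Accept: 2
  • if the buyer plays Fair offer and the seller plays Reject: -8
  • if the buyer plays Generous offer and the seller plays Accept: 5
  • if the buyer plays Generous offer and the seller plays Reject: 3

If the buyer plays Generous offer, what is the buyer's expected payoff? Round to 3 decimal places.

Take the expectation over the seller's reservation value, weighting each type's action by its prior probability.
E[Generous offer] = 3/8·5 + 5/8·3 = 15/8 + 15/8 = 15/4

3.750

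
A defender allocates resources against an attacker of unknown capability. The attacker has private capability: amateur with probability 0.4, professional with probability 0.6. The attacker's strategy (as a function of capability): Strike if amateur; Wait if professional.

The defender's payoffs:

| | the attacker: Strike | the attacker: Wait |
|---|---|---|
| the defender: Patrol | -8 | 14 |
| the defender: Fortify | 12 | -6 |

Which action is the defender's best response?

Patrol

Compute the defender's expected payoff for each action, taking the expectation over the attacker's type.
E[Patrol] = 0.4·(-8) + 0.6·(14) = 5.2
E[Fortify] = 0.4·(12) + 0.6·(-6) = 1.2
Best response: Patrol (5.2 is the largest).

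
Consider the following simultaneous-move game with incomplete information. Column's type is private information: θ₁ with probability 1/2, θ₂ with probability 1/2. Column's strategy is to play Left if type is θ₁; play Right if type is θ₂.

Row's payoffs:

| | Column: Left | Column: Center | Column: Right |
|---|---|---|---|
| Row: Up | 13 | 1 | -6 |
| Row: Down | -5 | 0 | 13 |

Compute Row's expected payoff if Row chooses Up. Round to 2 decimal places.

3.50

E[Up] = 1/2·13 + 1/2·(-6) = 13/2 + (-3) = 7/2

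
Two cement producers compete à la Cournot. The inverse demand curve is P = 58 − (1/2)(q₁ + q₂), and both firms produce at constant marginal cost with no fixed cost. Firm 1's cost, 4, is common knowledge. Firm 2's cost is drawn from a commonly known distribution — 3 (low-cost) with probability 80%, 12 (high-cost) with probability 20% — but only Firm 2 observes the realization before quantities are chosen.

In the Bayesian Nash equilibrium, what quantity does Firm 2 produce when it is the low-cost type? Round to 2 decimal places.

Firm 2 with cost c maximizes (58 − (1/2)(q₁+q₂) − c)·q₂, giving q₂(c) = (58 − c − (1/2)q₁).
E[c₂] = 0.8·3 + 0.2·12 = 4.8
Firm 1's FOC against E[q₂] yields q₁ = (58 − 2·4 + E[c₂])/(3/2) = (58 − 8 + 4.8)/(3/2) = 36.5333.
q₂(low-cost) = (58 − 3 − (1/2)·36.5333) = 36.7333.

36.73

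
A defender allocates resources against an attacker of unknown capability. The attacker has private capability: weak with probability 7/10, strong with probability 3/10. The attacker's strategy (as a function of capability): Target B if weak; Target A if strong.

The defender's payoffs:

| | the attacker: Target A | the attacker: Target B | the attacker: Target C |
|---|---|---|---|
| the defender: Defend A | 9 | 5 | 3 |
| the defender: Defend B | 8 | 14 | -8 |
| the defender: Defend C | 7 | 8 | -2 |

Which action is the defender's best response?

E[Defend A] = 7/10·(5) + 3/10·(9) = 31/5
E[Defend B] = 7/10·(14) + 3/10·(8) = 61/5
E[Defend C] = 7/10·(8) + 3/10·(7) = 77/10
Best response: Defend B (61/5 is the largest).

Defend B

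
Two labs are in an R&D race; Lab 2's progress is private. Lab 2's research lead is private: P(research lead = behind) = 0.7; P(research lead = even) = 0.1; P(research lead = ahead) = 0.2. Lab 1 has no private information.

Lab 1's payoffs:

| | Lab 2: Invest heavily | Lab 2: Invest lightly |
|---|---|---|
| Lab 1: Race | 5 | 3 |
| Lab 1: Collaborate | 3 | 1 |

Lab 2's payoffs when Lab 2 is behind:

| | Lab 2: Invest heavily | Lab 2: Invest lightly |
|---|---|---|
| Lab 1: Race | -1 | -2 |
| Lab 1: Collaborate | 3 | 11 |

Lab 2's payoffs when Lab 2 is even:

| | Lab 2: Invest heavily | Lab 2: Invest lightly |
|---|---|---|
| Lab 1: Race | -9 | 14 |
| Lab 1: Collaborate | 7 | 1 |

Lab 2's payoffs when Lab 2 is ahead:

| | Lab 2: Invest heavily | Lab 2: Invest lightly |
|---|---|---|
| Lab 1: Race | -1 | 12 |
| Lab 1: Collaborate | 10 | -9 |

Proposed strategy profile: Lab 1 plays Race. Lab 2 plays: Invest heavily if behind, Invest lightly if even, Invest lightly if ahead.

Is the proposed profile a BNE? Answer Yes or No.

Lab 1 plays Race: E[Race] = 0.7·(5) + 0.1·(3) + 0.2·(3) = 4.4; E[Collaborate] = 2.4. Best-responding. ✓
Lab 2 (research lead behind), facing Race: Invest heavily gives -1, Invest lightly gives -2. Proposed Invest heavily is best. ✓
Lab 2 (research lead even), facing Race: Invest heavily gives -9, Invest lightly gives 14. Proposed Invest lightly is best. ✓
Lab 2 (research lead ahead), facing Race: Invest heavily gives -1, Invest lightly gives 12. Proposed Invest lightly is best. ✓

Yes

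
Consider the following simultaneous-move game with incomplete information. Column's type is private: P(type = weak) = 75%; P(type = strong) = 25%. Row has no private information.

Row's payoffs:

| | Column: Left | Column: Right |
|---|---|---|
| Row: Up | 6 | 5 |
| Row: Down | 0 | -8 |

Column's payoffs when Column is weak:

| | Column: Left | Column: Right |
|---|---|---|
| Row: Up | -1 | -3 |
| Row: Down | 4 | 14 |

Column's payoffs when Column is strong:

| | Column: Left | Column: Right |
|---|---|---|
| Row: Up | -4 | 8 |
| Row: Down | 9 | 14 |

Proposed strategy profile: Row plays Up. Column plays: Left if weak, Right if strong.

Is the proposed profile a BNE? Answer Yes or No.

A profile is a BNE iff every type of every player is best-responding given beliefs about the other side.
Row plays Up: E[Up] = 0.75·(6) + 0.25·(5) = 5.75; E[Down] = -2. Best-responding. ✓
Column (type weak), facing Up: Left gives -1, Right gives -3. Proposed Left is best. ✓
Column (type strong), facing Up: Left gives -4, Right gives 8. Proposed Right is best. ✓

Yes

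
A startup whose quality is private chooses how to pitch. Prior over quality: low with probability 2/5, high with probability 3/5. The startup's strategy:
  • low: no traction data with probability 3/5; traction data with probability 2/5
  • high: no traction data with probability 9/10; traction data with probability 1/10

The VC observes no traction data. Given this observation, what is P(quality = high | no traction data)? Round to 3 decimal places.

0.692

P(no traction data) = (2/5)·(3/5) + (3/5)·(9/10) = 39/50
P(high | no traction data) = ((3/5)·(9/10)) / (39/50) = (27/50) / (39/50) = 9/13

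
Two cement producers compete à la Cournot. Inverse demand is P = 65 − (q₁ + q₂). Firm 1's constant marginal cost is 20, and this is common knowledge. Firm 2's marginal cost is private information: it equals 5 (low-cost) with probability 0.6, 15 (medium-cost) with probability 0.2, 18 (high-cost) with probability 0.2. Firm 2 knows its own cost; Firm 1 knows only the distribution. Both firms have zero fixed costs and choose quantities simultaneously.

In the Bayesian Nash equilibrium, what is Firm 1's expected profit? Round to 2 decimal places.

Each type of Firm 2 best-responds to q₁; Firm 1 best-responds to the expected q₂ over Firm 2's types.
Firm 2 with cost c maximizes (65 − (q₁+q₂) − c)·q₂, giving q₂(c) = (65 − c − q₁)/2.
E[c₂] = 0.6·5 + 0.2·15 + 0.2·18 = 9.6
Firm 1's FOC against E[q₂] yields q₁ = (65 − 2·20 + E[c₂])/3 = (65 − 40 + 9.6)/3 = 11.5333.
E[P] = 65 − (q₁ + E[q₂]) = 31.5333; Firm 1's expected profit = (E[P] − 20)·q₁ = (31.5333 − 20)·11.5333 = 133.018.

133.02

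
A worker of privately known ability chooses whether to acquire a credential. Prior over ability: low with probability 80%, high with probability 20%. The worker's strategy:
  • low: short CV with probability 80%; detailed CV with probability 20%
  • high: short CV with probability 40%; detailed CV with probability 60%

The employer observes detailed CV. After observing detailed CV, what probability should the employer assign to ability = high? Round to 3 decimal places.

P(detailed CV) = 0.8·0.2 + 0.2·0.6 = 0.28
P(high | detailed CV) = (0.2·0.6) / 0.28 = 0.12 / 0.28 = 0.428571

0.429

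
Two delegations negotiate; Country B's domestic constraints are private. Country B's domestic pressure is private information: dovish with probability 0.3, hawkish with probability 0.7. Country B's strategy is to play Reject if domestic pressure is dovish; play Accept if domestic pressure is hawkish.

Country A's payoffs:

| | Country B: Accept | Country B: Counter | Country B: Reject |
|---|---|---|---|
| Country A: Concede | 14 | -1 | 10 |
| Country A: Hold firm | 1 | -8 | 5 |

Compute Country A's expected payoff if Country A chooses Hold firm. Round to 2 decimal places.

E[Hold firm] = 0.3·5 + 0.7·1 = 1.5 + 0.7 = 2.2

2.20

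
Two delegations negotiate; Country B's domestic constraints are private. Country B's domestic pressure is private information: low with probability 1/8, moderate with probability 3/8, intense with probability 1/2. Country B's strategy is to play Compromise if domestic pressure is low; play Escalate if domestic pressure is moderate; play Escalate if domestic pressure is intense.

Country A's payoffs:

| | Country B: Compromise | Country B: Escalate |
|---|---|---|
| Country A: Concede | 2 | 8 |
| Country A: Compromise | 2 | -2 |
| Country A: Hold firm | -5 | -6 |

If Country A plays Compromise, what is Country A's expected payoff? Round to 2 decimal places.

Take the expectation over Country B's domestic pressure, weighting each type's action by its prior probability.
E[Compromise] = 1/8·2 + 3/8·(-2) + 1/2·(-2) = 1/4 + (-3/4) + (-1) = -3/2

-1.50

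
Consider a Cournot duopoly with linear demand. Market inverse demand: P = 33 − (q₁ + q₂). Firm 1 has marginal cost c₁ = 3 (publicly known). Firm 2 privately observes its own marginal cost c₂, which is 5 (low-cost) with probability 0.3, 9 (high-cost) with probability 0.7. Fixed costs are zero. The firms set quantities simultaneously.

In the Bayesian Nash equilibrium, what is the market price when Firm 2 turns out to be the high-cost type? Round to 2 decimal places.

Firm 2 with cost c maximizes (33 − (q₁+q₂) − c)·q₂, giving q₂(c) = (33 − c − q₁)/2.
E[c₂] = 0.3·5 + 0.7·9 = 7.8
Firm 1's FOC against E[q₂] yields q₁ = (33 − 2·3 + E[c₂])/3 = (33 − 6 + 7.8)/3 = 11.6.
q₂(high-cost) = 6.2, so P = 33 − (11.6 + 6.2) = 15.2.

15.20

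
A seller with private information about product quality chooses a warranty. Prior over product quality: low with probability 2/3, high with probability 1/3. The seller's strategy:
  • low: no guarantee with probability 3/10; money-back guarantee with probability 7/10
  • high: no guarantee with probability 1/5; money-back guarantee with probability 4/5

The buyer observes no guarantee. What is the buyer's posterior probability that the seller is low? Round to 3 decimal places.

P(no guarantee) = (2/3)·(3/10) + (1/3)·(1/5) = 4/15
P(low | no guarantee) = ((2/3)·(3/10)) / (4/15) = (1/5) / (4/15) = 3/4

0.750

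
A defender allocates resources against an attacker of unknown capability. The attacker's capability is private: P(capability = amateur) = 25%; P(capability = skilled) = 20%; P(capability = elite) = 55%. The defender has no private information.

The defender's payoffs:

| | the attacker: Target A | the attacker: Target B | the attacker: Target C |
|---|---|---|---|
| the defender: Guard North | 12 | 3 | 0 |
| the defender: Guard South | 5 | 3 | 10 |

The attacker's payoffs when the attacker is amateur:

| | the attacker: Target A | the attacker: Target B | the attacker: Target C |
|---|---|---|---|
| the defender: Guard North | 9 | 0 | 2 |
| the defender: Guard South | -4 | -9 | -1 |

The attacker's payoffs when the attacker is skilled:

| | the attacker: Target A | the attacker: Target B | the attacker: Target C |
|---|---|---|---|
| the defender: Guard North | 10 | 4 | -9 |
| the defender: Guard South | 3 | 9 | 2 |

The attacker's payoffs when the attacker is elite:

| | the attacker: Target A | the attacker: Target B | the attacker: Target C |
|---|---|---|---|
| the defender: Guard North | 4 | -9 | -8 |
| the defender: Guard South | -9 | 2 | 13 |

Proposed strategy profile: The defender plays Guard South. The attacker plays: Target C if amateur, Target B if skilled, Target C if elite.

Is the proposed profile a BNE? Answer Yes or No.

Yes

A profile is a BNE iff every type of every player is best-responding given beliefs about the other side.
The defender plays Guard South: E[Guard South] = 0.25·(10) + 0.2·(3) + 0.55·(10) = 8.6; E[Guard North] = 0.6. Best-responding. ✓
The attacker (capability amateur), facing Guard South: Target A gives -4, Target B gives -9, Target C gives -1. Proposed Target C is best. ✓
The attacker (capability skilled), facing Guard South: Target A gives 3, Target B gives 9, Target C gives 2. Proposed Target B is best. ✓
The attacker (capability elite), facing Guard South: Target A gives -9, Target B gives 2, Target C gives 13. Proposed Target C is best. ✓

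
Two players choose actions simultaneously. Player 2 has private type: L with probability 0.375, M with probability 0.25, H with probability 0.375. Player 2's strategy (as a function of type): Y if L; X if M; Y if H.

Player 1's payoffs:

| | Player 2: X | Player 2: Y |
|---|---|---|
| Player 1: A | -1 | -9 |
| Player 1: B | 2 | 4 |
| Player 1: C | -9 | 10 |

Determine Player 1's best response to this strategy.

C

Compute Player 1's expected payoff for each action, taking the expectation over Player 2's type.
E[A] = 0.375·(-9) + 0.25·(-1) + 0.375·(-9) = -7
E[B] = 0.375·(4) + 0.25·(2) + 0.375·(4) = 3.5
E[C] = 0.375·(10) + 0.25·(-9) + 0.375·(10) = 5.25
Best response: C (5.25 is the largest).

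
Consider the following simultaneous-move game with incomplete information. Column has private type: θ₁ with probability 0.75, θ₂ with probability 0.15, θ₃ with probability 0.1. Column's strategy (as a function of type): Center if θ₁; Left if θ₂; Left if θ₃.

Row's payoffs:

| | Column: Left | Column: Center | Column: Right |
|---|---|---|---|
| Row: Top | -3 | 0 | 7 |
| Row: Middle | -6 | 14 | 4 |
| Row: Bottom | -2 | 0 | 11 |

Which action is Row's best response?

Compute Row's expected payoff for each action, taking the expectation over Column's type.
E[Top] = 0.75·(0) + 0.15·(-3) + 0.1·(-3) = -0.75
E[Middle] = 0.75·(14) + 0.15·(-6) + 0.1·(-6) = 9
E[Bottom] = 0.75·(0) + 0.15·(-2) + 0.1·(-2) = -0.5
Best response: Middle (9 is the largest).

Middle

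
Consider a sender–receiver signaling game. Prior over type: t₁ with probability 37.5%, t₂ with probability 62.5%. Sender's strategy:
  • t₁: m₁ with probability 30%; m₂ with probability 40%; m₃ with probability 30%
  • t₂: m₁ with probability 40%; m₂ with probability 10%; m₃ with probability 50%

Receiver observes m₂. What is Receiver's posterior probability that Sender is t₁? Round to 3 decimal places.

0.706

Apply Bayes' rule using the sender's strategy as the likelihood.
P(m₂) = 0.375·0.4 + 0.625·0.1 = 0.2125
P(t₁ | m₂) = (0.375·0.4) / 0.2125 = 0.15 / 0.2125 = 0.705882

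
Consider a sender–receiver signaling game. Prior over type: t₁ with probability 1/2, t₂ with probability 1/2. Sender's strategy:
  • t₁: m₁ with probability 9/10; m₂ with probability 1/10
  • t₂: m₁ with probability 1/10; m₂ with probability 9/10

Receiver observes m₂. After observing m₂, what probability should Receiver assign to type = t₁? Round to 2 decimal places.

Apply Bayes' rule using the sender's strategy as the likelihood.
P(m₂) = (1/2)·(1/10) + (1/2)·(9/10) = 1/2
P(t₁ | m₂) = ((1/2)·(1/10)) / (1/2) = (1/20) / (1/2) = 1/10

0.10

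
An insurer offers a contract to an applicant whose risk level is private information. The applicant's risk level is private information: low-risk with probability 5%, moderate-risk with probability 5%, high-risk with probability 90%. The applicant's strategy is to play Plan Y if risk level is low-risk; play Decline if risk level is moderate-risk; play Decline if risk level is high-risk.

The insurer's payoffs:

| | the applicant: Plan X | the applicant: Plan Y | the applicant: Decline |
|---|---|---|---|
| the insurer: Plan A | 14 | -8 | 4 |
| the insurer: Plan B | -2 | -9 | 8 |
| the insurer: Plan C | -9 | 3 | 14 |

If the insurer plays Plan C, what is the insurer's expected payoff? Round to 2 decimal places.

Take the expectation over the applicant's risk level, weighting each type's action by its prior probability.
E[Plan C] = 0.05·3 + 0.05·14 + 0.9·14 = 0.15 + 0.7 + 12.6 = 13.45

13.45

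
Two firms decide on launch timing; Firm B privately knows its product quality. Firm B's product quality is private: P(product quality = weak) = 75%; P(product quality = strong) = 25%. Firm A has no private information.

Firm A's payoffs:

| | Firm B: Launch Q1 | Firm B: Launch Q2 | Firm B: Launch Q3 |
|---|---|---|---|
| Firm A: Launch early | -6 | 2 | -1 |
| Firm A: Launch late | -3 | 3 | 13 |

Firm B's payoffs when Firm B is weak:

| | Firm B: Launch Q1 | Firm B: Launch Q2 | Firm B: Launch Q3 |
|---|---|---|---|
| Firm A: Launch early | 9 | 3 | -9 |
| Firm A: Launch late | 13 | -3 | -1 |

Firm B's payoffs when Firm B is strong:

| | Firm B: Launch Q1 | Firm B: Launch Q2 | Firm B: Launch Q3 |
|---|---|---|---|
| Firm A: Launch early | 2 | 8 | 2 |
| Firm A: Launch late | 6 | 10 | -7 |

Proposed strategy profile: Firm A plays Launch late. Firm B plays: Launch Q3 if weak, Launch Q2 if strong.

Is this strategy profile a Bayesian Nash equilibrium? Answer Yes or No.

Firm A plays Launch late: E[Launch late] = 0.75·(13) + 0.25·(3) = 10.5; E[Launch early] = -0.25. Best-responding. ✓
Firm B (product quality weak), facing Launch late: Launch Q1 gives 13, Launch Q2 gives -3, Launch Q3 gives -1. Proposed Launch Q3 is not best — profitable deviation exists. ✗
Firm B (product quality strong), facing Launch late: Launch Q1 gives 6, Launch Q2 gives 10, Launch Q3 gives -7. Proposed Launch Q2 is best. ✓

No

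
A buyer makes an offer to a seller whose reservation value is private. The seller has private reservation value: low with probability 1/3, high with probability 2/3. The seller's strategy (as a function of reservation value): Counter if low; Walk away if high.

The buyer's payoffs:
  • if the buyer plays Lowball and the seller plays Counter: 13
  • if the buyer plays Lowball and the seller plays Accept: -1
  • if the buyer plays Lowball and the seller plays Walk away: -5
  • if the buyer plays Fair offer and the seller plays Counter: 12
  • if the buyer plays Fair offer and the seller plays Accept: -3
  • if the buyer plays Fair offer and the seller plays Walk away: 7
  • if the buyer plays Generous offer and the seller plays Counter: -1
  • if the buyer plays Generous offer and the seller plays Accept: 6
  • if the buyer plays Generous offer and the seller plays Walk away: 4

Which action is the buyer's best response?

Compute the buyer's expected payoff for each action, taking the expectation over the seller's type.
E[Lowball] = 1/3·(13) + 2/3·(-5) = 1
E[Fair offer] = 1/3·(12) + 2/3·(7) = 26/3
E[Generous offer] = 1/3·(-1) + 2/3·(4) = 7/3
Best response: Fair offer (26/3 is the largest).

Fair offer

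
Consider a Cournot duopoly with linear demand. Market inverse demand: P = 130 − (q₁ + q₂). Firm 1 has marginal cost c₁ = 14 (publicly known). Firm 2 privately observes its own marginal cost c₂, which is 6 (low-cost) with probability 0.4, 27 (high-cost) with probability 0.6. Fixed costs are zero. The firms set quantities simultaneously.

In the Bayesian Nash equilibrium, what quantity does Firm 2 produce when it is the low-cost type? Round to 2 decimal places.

Firm 2 with cost c maximizes (130 − (q₁+q₂) − c)·q₂, giving q₂(c) = (130 − c − q₁)/2.
E[c₂] = 0.4·6 + 0.6·27 = 18.6
Firm 1's FOC against E[q₂] yields q₁ = (130 − 2·14 + E[c₂])/3 = (130 − 28 + 18.6)/3 = 40.2.
q₂(low-cost) = (130 − 6 − 40.2)/2 = 41.9.

41.90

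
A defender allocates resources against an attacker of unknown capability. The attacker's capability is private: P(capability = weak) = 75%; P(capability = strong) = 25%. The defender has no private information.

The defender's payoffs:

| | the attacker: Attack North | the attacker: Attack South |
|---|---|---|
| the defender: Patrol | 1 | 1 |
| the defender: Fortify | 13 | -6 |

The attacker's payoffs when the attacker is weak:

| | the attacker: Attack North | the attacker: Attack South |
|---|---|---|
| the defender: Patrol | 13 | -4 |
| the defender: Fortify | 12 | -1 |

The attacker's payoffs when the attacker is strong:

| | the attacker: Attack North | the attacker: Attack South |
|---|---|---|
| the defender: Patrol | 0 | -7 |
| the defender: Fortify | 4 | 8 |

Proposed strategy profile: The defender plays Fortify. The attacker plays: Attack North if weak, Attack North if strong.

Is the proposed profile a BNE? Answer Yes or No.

No

A profile is a BNE iff every type of every player is best-responding given beliefs about the other side.
The defender plays Fortify: E[Fortify] = 0.75·(13) + 0.25·(13) = 13; E[Patrol] = 1. Best-responding. ✓
The attacker (capability weak), facing Fortify: Attack North gives 12, Attack South gives -1. Proposed Attack North is best. ✓
The attacker (capability strong), facing Fortify: Attack North gives 4, Attack South gives 8. Proposed Attack North is not best — profitable deviation exists. ✗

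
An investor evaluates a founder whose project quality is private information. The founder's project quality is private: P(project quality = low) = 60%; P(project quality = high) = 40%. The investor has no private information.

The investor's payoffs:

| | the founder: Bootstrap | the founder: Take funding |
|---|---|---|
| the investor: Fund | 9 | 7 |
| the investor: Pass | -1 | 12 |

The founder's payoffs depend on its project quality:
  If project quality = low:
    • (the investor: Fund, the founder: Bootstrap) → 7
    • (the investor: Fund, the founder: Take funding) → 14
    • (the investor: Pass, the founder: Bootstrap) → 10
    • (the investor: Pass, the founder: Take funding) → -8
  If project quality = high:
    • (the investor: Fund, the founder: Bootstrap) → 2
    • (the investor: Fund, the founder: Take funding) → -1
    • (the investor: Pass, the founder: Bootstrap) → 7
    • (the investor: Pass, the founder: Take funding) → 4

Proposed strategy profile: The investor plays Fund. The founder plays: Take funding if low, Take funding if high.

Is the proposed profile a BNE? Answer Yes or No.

The investor plays Fund: E[Fund] = 0.6·(7) + 0.4·(7) = 7; E[Pass] = 12. Not best-responding. ✗
The founder (project quality low), facing Fund: Bootstrap gives 7, Take funding gives 14. Proposed Take funding is best. ✓
The founder (project quality high), facing Fund: Bootstrap gives 2, Take funding gives -1. Proposed Take funding is not best — profitable deviation exists. ✗

No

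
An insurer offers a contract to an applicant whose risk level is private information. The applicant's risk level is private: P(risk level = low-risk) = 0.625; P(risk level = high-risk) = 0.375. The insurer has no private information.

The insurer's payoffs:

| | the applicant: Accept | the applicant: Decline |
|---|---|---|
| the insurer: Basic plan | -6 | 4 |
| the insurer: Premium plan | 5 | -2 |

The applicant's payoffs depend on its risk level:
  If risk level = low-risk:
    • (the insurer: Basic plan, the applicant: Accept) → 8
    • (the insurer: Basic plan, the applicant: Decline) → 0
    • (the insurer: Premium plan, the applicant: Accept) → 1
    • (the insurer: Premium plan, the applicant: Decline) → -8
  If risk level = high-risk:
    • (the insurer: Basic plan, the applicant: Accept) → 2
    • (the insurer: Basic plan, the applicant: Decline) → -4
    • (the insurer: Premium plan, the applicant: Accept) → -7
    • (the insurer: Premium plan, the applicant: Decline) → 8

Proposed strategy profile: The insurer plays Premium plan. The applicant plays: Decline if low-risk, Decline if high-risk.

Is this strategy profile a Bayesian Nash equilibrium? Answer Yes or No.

No

A profile is a BNE iff every type of every player is best-responding given beliefs about the other side.
The insurer plays Premium plan: E[Premium plan] = 0.625·(-2) + 0.375·(-2) = -2; E[Basic plan] = 4. Not best-responding. ✗
The applicant (risk level low-risk), facing Premium plan: Accept gives 1, Decline gives -8. Proposed Decline is not best — profitable deviation exists. ✗
The applicant (risk level high-risk), facing Premium plan: Accept gives -7, Decline gives 8. Proposed Decline is best. ✓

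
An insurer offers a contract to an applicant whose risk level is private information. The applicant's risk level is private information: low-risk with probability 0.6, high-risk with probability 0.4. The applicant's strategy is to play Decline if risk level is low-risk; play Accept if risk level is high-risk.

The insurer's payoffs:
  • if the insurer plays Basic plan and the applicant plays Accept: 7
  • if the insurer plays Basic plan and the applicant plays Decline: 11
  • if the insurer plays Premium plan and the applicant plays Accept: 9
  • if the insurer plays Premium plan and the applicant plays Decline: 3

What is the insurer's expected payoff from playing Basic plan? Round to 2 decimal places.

9.40

E[Basic plan] = 0.6·11 + 0.4·7 = 6.6 + 2.8 = 9.4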